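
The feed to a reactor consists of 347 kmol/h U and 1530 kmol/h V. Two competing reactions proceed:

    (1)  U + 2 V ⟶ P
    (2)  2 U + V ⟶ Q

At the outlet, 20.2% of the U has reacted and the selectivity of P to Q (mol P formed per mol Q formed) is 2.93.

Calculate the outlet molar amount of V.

Conversion of U: U consumed = 0.202 × 347 = 70.09 kmol/h = 1ξ₁ + 2ξ₂.
Selectivity: 1ξ₁ / (1ξ₂) = 2.93 → ξ₁ = 2.93 ξ₂.
Substitute: (1·2.93 + 2) ξ₂ = 70.09 → ξ₂ = 14.22 kmol/h, ξ₁ = 41.66 kmol/h.
Outlet amounts (n = n₀ + Σ ν·ξ):
  U: 347 − 1(41.66) − 2(14.22) = 276.9
  V: 1530 − 2(41.66) − 1(14.22) = 1432
  P: 0 + 1(41.66) = 41.66
  Q: 0 + 1(14.22) = 14.22

1430 kmol/h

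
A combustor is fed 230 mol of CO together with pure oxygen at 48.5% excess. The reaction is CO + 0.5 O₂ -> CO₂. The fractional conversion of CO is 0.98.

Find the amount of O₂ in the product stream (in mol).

58.1 mol

Stoichiometric O₂ = 0.5 × 230 = 115 mol; O₂ fed = 115 × 1.485 = 170.8 mol.
Fuel reacted = 0.98 × 230 → ξ = 225.4 mol.
Outlet (n = n₀ + ν ξ):
  CO: 230 − 1(225.4) = 4.6
  O₂: 170.8 − 0.5(225.4) = 58.07
  CO₂: 0 + 1(225.4) = 225.4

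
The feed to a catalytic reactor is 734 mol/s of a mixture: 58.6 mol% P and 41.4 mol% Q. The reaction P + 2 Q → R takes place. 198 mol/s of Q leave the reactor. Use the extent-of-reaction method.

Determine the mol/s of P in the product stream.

377 mol/s

For Q: n = n₀ − 2ξ → 198 = 303.9 − 2ξ, giving ξ = 52.94 mol/s.
Outlet amounts (n = n₀ + ν ξ):
  P: 430.1 − 1(52.94) = 377.2
  Q: 303.9 − 2(52.94) = 198
  R: 0 + 1(52.94) = 52.94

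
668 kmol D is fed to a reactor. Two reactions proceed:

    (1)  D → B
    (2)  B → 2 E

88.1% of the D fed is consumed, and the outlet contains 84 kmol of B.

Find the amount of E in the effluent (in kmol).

Conversion of D: D consumed = 1ξ₁ = 0.881 × 668 → ξ₁ = 588.5 kmol.
B balance: n_B = 0 + 1ξ₁ − 1ξ₂ = 84 → ξ₂ = (1·588.5 − 84)/1 = 504.5 kmol.
Outlet amounts (n = n₀ + Σ ν·ξ):
  D: 668 − 1(588.5) = 79.49
  B: 0 + 1(588.5) − 1(504.5) = 84
  E: 0 + 2(504.5) = 1009

1010 kmol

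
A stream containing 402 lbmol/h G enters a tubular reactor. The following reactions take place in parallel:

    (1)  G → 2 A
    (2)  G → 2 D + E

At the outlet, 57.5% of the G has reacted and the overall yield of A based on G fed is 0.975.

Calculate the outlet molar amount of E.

Yield of A: 2ξ₁ / 402 = 0.975 → ξ₁ = 196 lbmol/h.
Conversion of G: 1ξ₁ + 1ξ₂ = 0.575 × 402 = 231.1 → ξ₂ = 35.17 lbmol/h.
Outlet amounts (n = n₀ + Σ ν·ξ):
  G: 402 − 1(196) − 1(35.17) = 170.9
  A: 0 + 2(196) = 391.9
  D: 0 + 2(35.17) = 70.35
  E: 0 + 1(35.17) = 35.17

35.2 lbmol/h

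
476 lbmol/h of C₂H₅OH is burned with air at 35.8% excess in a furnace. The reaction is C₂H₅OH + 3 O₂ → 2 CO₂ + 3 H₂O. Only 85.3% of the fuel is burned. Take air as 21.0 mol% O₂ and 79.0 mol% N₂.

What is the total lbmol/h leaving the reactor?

Stoichiometric O₂ = 3 × 476 = 1428 lbmol/h; O₂ fed = 1428 × 1.358 = 1939 lbmol/h.
N₂ fed = 1939 × 79/21 = 7295 lbmol/h.
Fuel reacted = 0.853 × 476 → ξ = 406 lbmol/h.
Outlet (n = n₀ + ν ξ):
  C₂H₅OH: 476 − 1(406) = 69.97
  O₂: 1939 − 3(406) = 721.1
  N₂: 7295 (inert)
  CO₂: 0 + 2(406) = 812.1
  H₂O: 0 + 3(406) = 1218
Total out = 69.97 + 721.1 + 7295 + 812.1 + 1218 = 10120 lbmol/h.

10100 lbmol/h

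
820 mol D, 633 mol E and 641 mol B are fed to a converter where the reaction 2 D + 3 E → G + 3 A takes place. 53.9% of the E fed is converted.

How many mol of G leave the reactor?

E reacted = 0.539 × 633 = 341.2 mol; ν_E = −3, so ξ = 341.2/3 = 113.7 mol.
Outlet amounts (n = n₀ + ν ξ):
  D: 820 − 2(113.7) = 592.5
  E: 633 − 3(113.7) = 291.8
  G: 0 + 1(113.7) = 113.7
  A: 0 + 3(113.7) = 341.2
  B: 641 (inert)

114 mol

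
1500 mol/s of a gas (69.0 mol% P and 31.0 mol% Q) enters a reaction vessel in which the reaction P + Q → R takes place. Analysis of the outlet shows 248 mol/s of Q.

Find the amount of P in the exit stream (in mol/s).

For Q: n = n₀ − 1ξ → 248 = 465 − 1ξ, giving ξ = 217 mol/s.
Outlet amounts (n = n₀ + ν ξ):
  P: 1035 − 1(217) = 818
  Q: 465 − 1(217) = 248
  R: 0 + 1(217) = 217

818 mol/s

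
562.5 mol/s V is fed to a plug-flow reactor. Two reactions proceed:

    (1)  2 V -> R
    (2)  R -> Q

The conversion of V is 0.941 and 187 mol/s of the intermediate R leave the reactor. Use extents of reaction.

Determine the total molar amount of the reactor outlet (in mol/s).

Conversion of V: V consumed = 2ξ₁ = 0.941 × 562.5 → ξ₁ = 264.7 mol/s.
R balance: n_R = 0 + 1ξ₁ − 1ξ₂ = 187 → ξ₂ = (1·264.7 − 187)/1 = 77.66 mol/s.
Outlet amounts (n = n₀ + Σ ν·ξ):
  V: 562.5 − 2(264.7) = 33.19
  R: 0 + 1(264.7) − 1(77.66) = 187
  Q: 0 + 1(77.66) = 77.66
Total out = 33.19 + 187 + 77.66 = 297.8 mol/s.

298 mol/s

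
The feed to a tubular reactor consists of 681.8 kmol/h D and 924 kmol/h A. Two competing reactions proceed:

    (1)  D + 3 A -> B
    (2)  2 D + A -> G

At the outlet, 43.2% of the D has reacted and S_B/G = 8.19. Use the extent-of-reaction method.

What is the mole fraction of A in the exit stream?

Conversion of D: D consumed = 0.432 × 681.8 = 294.5 kmol/h = 1ξ₁ + 2ξ₂.
Selectivity: 1ξ₁ / (1ξ₂) = 8.19 → ξ₁ = 8.19 ξ₂.
Substitute: (1·8.19 + 2) ξ₂ = 294.5 → ξ₂ = 28.9 kmol/h, ξ₁ = 236.7 kmol/h.
Outlet amounts (n = n₀ + Σ ν·ξ):
  D: 681.8 − 1(236.7) − 2(28.9) = 387.3
  A: 924 − 3(236.7) − 1(28.9) = 184.9
  B: 0 + 1(236.7) = 236.7
  G: 0 + 1(28.9) = 28.9
Total out = 837.8 kmol/h; y_A = 184.9 / 837.8 = 0.2207.

0.221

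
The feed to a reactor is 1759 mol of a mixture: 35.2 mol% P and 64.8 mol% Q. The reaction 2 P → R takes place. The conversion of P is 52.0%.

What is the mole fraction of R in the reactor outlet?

0.101

P reacted = 0.52 × 619.2 = 322 mol; ν_P = −2, so ξ = 322/2 = 161 mol.
Outlet amounts (n = n₀ + ν ξ):
  P: 619.2 − 2(161) = 297.2
  R: 0 + 1(161) = 161
  Q: 1140 (inert)
Total out = 1598 mol; y_R = 161 / 1598 = 0.1007.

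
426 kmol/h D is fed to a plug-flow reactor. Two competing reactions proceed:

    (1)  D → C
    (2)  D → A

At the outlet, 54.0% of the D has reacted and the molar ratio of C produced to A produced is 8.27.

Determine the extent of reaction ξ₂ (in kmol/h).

Conversion of D: D consumed = 0.54 × 426 = 230 kmol/h = 1ξ₁ + 1ξ₂.
Selectivity: 1ξ₁ / (1ξ₂) = 8.27 → ξ₁ = 8.27 ξ₂.
Substitute: (1·8.27 + 1) ξ₂ = 230 → ξ₂ = 24.82 kmol/h, ξ₁ = 205.2 kmol/h.
Outlet amounts (n = n₀ + Σ ν·ξ):
  D: 426 − 1(205.2) − 1(24.82) = 196
  C: 0 + 1(205.2) = 205.2
  A: 0 + 1(24.82) = 24.82

ξ₂ = 24.8 kmol/h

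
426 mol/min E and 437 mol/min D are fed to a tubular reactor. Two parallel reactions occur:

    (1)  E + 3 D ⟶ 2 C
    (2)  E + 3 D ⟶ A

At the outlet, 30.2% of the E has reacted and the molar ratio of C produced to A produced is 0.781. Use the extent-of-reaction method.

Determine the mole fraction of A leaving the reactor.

0.18

Conversion of E: E consumed = 0.302 × 426 = 128.7 mol/min = 1ξ₁ + 1ξ₂.
Selectivity: 2ξ₁ / (1ξ₂) = 0.781 → ξ₁ = 0.3905 ξ₂.
Substitute: (1·0.3905 + 1) ξ₂ = 128.7 → ξ₂ = 92.52 mol/min, ξ₁ = 36.13 mol/min.
Outlet amounts (n = n₀ + Σ ν·ξ):
  E: 426 − 1(36.13) − 1(92.52) = 297.3
  D: 437 − 3(36.13) − 3(92.52) = 51.04
  C: 0 + 2(36.13) = 72.26
  A: 0 + 1(92.52) = 92.52
Total out = 513.2 mol/min; y_A = 92.52 / 513.2 = 0.1803.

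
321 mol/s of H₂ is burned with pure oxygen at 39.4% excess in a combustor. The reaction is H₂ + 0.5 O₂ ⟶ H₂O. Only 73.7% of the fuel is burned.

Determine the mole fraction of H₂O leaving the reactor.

Stoichiometric O₂ = 0.5 × 321 = 160.5 mol/s; O₂ fed = 160.5 × 1.394 = 223.7 mol/s.
Fuel reacted = 0.737 × 321 → ξ = 236.6 mol/s.
Outlet (n = n₀ + ν ξ):
  H₂: 321 − 1(236.6) = 84.42
  O₂: 223.7 − 0.5(236.6) = 105.4
  H₂O: 0 + 1(236.6) = 236.6
Total out = 426.4 mol/s; y_H₂O = 236.6 / 426.4 = 0.5548.

0.555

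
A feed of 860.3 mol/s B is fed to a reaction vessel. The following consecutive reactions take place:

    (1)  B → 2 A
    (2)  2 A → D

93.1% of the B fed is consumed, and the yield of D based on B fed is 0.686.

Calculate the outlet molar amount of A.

Conversion of B: B consumed = 1ξ₁ = 0.931 × 860.3 → ξ₁ = 800.9 mol/s.
Yield of D: 1ξ₂ / 860.3 = 0.686 → ξ₂ = 590.2 mol/s.
Outlet amounts (n = n₀ + Σ ν·ξ):
  B: 860.3 − 1(800.9) = 59.36
  A: 0 + 2(800.9) − 2(590.2) = 421.5
  D: 0 + 1(590.2) = 590.2

422 mol/s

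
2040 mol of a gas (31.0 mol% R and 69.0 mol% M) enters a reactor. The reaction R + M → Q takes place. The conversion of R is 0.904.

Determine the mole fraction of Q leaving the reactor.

0.389

R reacted = 0.904 × 632.4 = 571.7 mol; ν_R = −1, so ξ = 571.7/1 = 571.7 mol.
Outlet amounts (n = n₀ + ν ξ):
  R: 632.4 − 1(571.7) = 60.71
  M: 1408 − 1(571.7) = 835.9
  Q: 0 + 1(571.7) = 571.7
Total out = 1468 mol; y_Q = 571.7 / 1468 = 0.3894.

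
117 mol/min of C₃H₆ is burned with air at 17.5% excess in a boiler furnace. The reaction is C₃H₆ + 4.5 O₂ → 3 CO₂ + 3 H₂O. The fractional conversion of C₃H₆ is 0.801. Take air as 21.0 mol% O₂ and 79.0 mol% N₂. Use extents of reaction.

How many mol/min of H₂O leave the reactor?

Stoichiometric O₂ = 4.5 × 117 = 526.5 mol/min; O₂ fed = 526.5 × 1.175 = 618.6 mol/min.
N₂ fed = 618.6 × 79/21 = 2327 mol/min.
Fuel reacted = 0.801 × 117 → ξ = 93.72 mol/min.
Outlet (n = n₀ + ν ξ):
  C₃H₆: 117 − 1(93.72) = 23.28
  O₂: 618.6 − 4.5(93.72) = 196.9
  N₂: 2327 (inert)
  CO₂: 0 + 3(93.72) = 281.2
  H₂O: 0 + 3(93.72) = 281.2

281 mol/min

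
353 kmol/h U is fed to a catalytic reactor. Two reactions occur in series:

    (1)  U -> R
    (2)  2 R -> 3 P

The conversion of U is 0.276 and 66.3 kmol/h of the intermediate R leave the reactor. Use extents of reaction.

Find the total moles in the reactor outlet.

369 kmol/h

Conversion of U: U consumed = 1ξ₁ = 0.276 × 353 → ξ₁ = 97.43 kmol/h.
R balance: n_R = 0 + 1ξ₁ − 2ξ₂ = 66.3 → ξ₂ = (1·97.43 − 66.3)/2 = 15.56 kmol/h.
Outlet amounts (n = n₀ + Σ ν·ξ):
  U: 353 − 1(97.43) = 255.6
  R: 0 + 1(97.43) − 2(15.56) = 66.3
  P: 0 + 3(15.56) = 46.69
Total out = 255.6 + 66.3 + 46.69 = 368.6 kmol/h.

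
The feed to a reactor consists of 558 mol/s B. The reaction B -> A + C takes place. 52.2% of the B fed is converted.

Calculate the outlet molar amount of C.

B reacted = 0.522 × 558 = 291.3 mol/s; ν_B = −1, so ξ = 291.3/1 = 291.3 mol/s.
Outlet amounts (n = n₀ + ν ξ):
  B: 558 − 1(291.3) = 266.7
  A: 0 + 1(291.3) = 291.3
  C: 0 + 1(291.3) = 291.3

291 mol/s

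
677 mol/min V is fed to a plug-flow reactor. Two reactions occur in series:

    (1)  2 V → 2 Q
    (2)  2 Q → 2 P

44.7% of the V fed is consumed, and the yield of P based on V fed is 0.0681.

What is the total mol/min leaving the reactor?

677 mol/min

Conversion of V: V consumed = 2ξ₁ = 0.447 × 677 → ξ₁ = 151.3 mol/min.
Yield of P: 2ξ₂ / 677 = 0.0681 → ξ₂ = 23.05 mol/min.
Outlet amounts (n = n₀ + Σ ν·ξ):
  V: 677 − 2(151.3) = 374.4
  Q: 0 + 2(151.3) − 2(23.05) = 256.5
  P: 0 + 2(23.05) = 46.1
Total out = 374.4 + 256.5 + 46.1 = 677 mol/min.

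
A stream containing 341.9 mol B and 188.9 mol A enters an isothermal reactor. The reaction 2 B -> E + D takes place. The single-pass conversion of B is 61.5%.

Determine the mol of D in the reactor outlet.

105 mol

B reacted = 0.615 × 341.9 = 210.3 mol; ν_B = −2, so ξ = 210.3/2 = 105.1 mol.
Outlet amounts (n = n₀ + ν ξ):
  B: 341.9 − 2(105.1) = 131.6
  E: 0 + 1(105.1) = 105.1
  D: 0 + 1(105.1) = 105.1
  A: 188.9 (inert)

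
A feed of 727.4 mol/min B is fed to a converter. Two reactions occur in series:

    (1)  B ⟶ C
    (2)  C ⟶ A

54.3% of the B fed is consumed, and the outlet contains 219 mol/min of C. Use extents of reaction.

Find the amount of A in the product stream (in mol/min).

Conversion of B: B consumed = 1ξ₁ = 0.543 × 727.4 → ξ₁ = 395 mol/min.
C balance: n_C = 0 + 1ξ₁ − 1ξ₂ = 219 → ξ₂ = (1·395 − 219)/1 = 176 mol/min.
Outlet amounts (n = n₀ + Σ ν·ξ):
  B: 727.4 − 1(395) = 332.4
  C: 0 + 1(395) − 1(176) = 219
  A: 0 + 1(176) = 176

176 mol/min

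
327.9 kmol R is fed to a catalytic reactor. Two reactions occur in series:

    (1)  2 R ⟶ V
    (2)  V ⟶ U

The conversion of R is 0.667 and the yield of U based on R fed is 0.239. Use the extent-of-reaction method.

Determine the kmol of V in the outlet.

31 kmol

Conversion of R: R consumed = 2ξ₁ = 0.667 × 327.9 → ξ₁ = 109.4 kmol.
Yield of U: 1ξ₂ / 327.9 = 0.239 → ξ₂ = 78.37 kmol.
Outlet amounts (n = n₀ + Σ ν·ξ):
  R: 327.9 − 2(109.4) = 109.2
  V: 0 + 1(109.4) − 1(78.37) = 30.99
  U: 0 + 1(78.37) = 78.37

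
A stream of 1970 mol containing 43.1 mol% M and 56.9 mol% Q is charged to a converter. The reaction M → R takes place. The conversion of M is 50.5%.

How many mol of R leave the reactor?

429 mol

M reacted = 0.505 × 849.1 = 428.8 mol; ν_M = −1, so ξ = 428.8/1 = 428.8 mol.
Outlet amounts (n = n₀ + ν ξ):
  M: 849.1 − 1(428.8) = 420.3
  R: 0 + 1(428.8) = 428.8
  Q: 1121 (inert)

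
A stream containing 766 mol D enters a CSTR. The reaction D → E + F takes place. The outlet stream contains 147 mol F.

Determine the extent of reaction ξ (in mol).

For F: n = n₀ + 1ξ → 147 = 0 + 1ξ, giving ξ = 147 mol.
Outlet amounts (n = n₀ + ν ξ):
  D: 766 − 1(147) = 619
  E: 0 + 1(147) = 147
  F: 0 + 1(147) = 147

ξ = 147 mol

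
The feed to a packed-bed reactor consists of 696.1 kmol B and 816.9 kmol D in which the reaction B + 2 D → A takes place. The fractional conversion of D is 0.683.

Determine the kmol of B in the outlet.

417 kmol

D reacted = 0.683 × 816.9 = 557.9 kmol; ν_D = −2, so ξ = 557.9/2 = 279 kmol.
Outlet amounts (n = n₀ + ν ξ):
  B: 696.1 − 1(279) = 417.1
  D: 816.9 − 2(279) = 259
  A: 0 + 1(279) = 279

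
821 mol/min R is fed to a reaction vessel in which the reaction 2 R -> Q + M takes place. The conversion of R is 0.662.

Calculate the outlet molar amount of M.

272 mol/min

R reacted = 0.662 × 821 = 543.5 mol/min; ν_R = −2, so ξ = 543.5/2 = 271.8 mol/min.
Outlet amounts (n = n₀ + ν ξ):
  R: 821 − 2(271.8) = 277.5
  Q: 0 + 1(271.8) = 271.8
  M: 0 + 1(271.8) = 271.8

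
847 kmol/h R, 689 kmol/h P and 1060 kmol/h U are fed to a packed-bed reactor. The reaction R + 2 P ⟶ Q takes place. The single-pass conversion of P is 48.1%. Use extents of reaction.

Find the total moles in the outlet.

P reacted = 0.481 × 689 = 331.4 kmol/h; ν_P = −2, so ξ = 331.4/2 = 165.7 kmol/h.
Outlet amounts (n = n₀ + ν ξ):
  R: 847 − 1(165.7) = 681.3
  P: 689 − 2(165.7) = 357.6
  Q: 0 + 1(165.7) = 165.7
  U: 1060 (inert)
Total out = 681.3 + 357.6 + 165.7 + 1060 = 2265 kmol/h.

2260 kmol/h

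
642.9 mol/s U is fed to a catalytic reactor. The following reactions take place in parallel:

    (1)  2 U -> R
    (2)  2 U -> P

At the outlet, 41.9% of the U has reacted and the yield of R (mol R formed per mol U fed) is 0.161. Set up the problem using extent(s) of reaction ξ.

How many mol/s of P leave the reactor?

31.2 mol/s

Yield of R: 1ξ₁ / 642.9 = 0.161 → ξ₁ = 103.5 mol/s.
Conversion of U: 2ξ₁ + 2ξ₂ = 0.419 × 642.9 = 269.4 → ξ₂ = 31.18 mol/s.
Outlet amounts (n = n₀ + Σ ν·ξ):
  U: 642.9 − 2(103.5) − 2(31.18) = 373.5
  R: 0 + 1(103.5) = 103.5
  P: 0 + 1(31.18) = 31.18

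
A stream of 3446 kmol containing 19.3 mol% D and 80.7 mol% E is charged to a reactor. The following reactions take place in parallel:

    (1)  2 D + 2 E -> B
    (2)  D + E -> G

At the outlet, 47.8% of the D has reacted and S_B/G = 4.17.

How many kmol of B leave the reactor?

Conversion of D: D consumed = 0.478 × 665.1 = 317.9 kmol = 2ξ₁ + 1ξ₂.
Selectivity: 1ξ₁ / (1ξ₂) = 4.17 → ξ₁ = 4.17 ξ₂.
Substitute: (2·4.17 + 1) ξ₂ = 317.9 → ξ₂ = 34.04 kmol, ξ₁ = 141.9 kmol.
Outlet amounts (n = n₀ + Σ ν·ξ):
  D: 665.1 − 2(141.9) − 1(34.04) = 347.2
  E: 2781 − 2(141.9) − 1(34.04) = 2463
  B: 0 + 1(141.9) = 141.9
  G: 0 + 1(34.04) = 34.04

142 kmol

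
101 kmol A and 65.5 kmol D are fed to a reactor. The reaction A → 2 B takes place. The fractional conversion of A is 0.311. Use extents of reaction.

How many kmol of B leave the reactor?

A reacted = 0.311 × 101 = 31.41 kmol; ν_A = −1, so ξ = 31.41/1 = 31.41 kmol.
Outlet amounts (n = n₀ + ν ξ):
  A: 101 − 1(31.41) = 69.59
  B: 0 + 2(31.41) = 62.82
  D: 65.5 (inert)

62.8 kmol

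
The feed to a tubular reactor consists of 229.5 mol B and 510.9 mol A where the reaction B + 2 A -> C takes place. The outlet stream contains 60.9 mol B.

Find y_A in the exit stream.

0.431

For B: n = n₀ − 1ξ → 60.9 = 229.5 − 1ξ, giving ξ = 168.6 mol.
Outlet amounts (n = n₀ + ν ξ):
  B: 229.5 − 1(168.6) = 60.9
  A: 510.9 − 2(168.6) = 173.7
  C: 0 + 1(168.6) = 168.6
Total out = 403.2 mol; y_A = 173.7 / 403.2 = 0.4308.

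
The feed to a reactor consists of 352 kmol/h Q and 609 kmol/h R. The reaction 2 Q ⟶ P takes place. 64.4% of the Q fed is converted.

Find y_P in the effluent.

Q reacted = 0.644 × 352 = 226.7 kmol/h; ν_Q = −2, so ξ = 226.7/2 = 113.3 kmol/h.
Outlet amounts (n = n₀ + ν ξ):
  Q: 352 − 2(113.3) = 125.3
  P: 0 + 1(113.3) = 113.3
  R: 609 (inert)
Total out = 847.7 kmol/h; y_P = 113.3 / 847.7 = 0.1337.

0.134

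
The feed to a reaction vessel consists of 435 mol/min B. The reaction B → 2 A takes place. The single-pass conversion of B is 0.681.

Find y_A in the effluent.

0.81

B reacted = 0.681 × 435 = 296.2 mol/min; ν_B = −1, so ξ = 296.2/1 = 296.2 mol/min.
Outlet amounts (n = n₀ + ν ξ):
  B: 435 − 1(296.2) = 138.8
  A: 0 + 2(296.2) = 592.5
Total out = 731.2 mol/min; y_A = 592.5 / 731.2 = 0.8102.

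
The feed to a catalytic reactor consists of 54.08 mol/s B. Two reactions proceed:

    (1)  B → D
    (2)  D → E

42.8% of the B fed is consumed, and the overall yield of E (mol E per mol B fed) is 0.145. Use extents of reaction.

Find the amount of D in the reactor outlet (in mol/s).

15.3 mol/s

Conversion of B: B consumed = 1ξ₁ = 0.428 × 54.08 → ξ₁ = 23.15 mol/s.
Yield of E: 1ξ₂ / 54.08 = 0.145 → ξ₂ = 7.842 mol/s.
Outlet amounts (n = n₀ + Σ ν·ξ):
  B: 54.08 − 1(23.15) = 30.93
  D: 0 + 1(23.15) − 1(7.842) = 15.3
  E: 0 + 1(7.842) = 7.842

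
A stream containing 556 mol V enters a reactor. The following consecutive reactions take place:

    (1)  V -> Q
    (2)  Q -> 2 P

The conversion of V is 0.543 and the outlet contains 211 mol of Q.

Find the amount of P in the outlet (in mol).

Conversion of V: V consumed = 1ξ₁ = 0.543 × 556 → ξ₁ = 301.9 mol.
Q balance: n_Q = 0 + 1ξ₁ − 1ξ₂ = 211 → ξ₂ = (1·301.9 − 211)/1 = 90.91 mol.
Outlet amounts (n = n₀ + Σ ν·ξ):
  V: 556 − 1(301.9) = 254.1
  Q: 0 + 1(301.9) − 1(90.91) = 211
  P: 0 + 2(90.91) = 181.8

182 mol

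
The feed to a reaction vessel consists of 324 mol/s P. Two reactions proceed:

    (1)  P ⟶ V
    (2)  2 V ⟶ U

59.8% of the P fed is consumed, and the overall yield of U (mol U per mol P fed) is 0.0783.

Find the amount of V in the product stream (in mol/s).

143 mol/s

Conversion of P: P consumed = 1ξ₁ = 0.598 × 324 → ξ₁ = 193.8 mol/s.
Yield of U: 1ξ₂ / 324 = 0.0783 → ξ₂ = 25.37 mol/s.
Outlet amounts (n = n₀ + Σ ν·ξ):
  P: 324 − 1(193.8) = 130.2
  V: 0 + 1(193.8) − 2(25.37) = 143
  U: 0 + 1(25.37) = 25.37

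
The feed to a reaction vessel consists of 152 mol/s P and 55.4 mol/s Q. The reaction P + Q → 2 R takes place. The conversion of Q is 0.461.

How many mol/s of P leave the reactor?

Q reacted = 0.461 × 55.4 = 25.54 mol/s; ν_Q = −1, so ξ = 25.54/1 = 25.54 mol/s.
Outlet amounts (n = n₀ + ν ξ):
  P: 152 − 1(25.54) = 126.5
  Q: 55.4 − 1(25.54) = 29.86
  R: 0 + 2(25.54) = 51.08

126 mol/s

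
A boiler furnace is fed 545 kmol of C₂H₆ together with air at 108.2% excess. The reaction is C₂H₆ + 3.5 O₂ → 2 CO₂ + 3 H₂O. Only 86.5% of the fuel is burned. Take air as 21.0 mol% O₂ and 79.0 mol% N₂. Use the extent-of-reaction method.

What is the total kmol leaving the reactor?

Stoichiometric O₂ = 3.5 × 545 = 1908 kmol; O₂ fed = 1908 × 2.082 = 3971 kmol.
N₂ fed = 3971 × 79/21 = 14940 kmol.
Fuel reacted = 0.865 × 545 → ξ = 471.4 kmol.
Outlet (n = n₀ + ν ξ):
  C₂H₆: 545 − 1(471.4) = 73.57
  O₂: 3971 − 3.5(471.4) = 2321
  N₂: 14940 (inert)
  CO₂: 0 + 2(471.4) = 942.9
  H₂O: 0 + 3(471.4) = 1414
Total out = 73.57 + 2321 + 14940 + 942.9 + 1414 = 19690 kmol.

19700 kmol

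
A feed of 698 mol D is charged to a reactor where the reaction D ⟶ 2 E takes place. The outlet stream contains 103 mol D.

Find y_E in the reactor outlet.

For D: n = n₀ − 1ξ → 103 = 698 − 1ξ, giving ξ = 595 mol.
Outlet amounts (n = n₀ + ν ξ):
  D: 698 − 1(595) = 103
  E: 0 + 2(595) = 1190
Total out = 1293 mol; y_E = 1190 / 1293 = 0.9203.

0.92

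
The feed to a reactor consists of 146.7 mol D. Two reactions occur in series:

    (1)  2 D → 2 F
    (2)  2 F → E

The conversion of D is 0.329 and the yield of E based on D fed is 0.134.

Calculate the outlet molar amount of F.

8.95 mol

Conversion of D: D consumed = 2ξ₁ = 0.329 × 146.7 → ξ₁ = 24.13 mol.
Yield of E: 1ξ₂ / 146.7 = 0.134 → ξ₂ = 19.66 mol.
Outlet amounts (n = n₀ + Σ ν·ξ):
  D: 146.7 − 2(24.13) = 98.44
  F: 0 + 2(24.13) − 2(19.66) = 8.949
  E: 0 + 1(19.66) = 19.66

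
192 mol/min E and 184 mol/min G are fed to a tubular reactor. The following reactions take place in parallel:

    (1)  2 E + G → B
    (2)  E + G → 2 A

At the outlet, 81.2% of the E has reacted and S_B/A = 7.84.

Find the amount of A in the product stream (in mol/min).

9.64 mol/min

Conversion of E: E consumed = 0.812 × 192 = 155.9 mol/min = 2ξ₁ + 1ξ₂.
Selectivity: 1ξ₁ / (2ξ₂) = 7.84 → ξ₁ = 15.68 ξ₂.
Substitute: (2·15.68 + 1) ξ₂ = 155.9 → ξ₂ = 4.818 mol/min, ξ₁ = 75.54 mol/min.
Outlet amounts (n = n₀ + Σ ν·ξ):
  E: 192 − 2(75.54) − 1(4.818) = 36.1
  G: 184 − 1(75.54) − 1(4.818) = 103.6
  B: 0 + 1(75.54) = 75.54
  A: 0 + 2(4.818) = 9.636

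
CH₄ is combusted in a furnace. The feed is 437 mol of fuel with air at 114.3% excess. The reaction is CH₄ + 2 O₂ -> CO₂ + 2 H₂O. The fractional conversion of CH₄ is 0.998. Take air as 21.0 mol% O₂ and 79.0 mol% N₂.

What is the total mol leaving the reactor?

Stoichiometric O₂ = 2 × 437 = 874 mol; O₂ fed = 874 × 2.143 = 1873 mol.
N₂ fed = 1873 × 79/21 = 7046 mol.
Fuel reacted = 0.998 × 437 → ξ = 436.1 mol.
Outlet (n = n₀ + ν ξ):
  CH₄: 437 − 1(436.1) = 0.874
  O₂: 1873 − 2(436.1) = 1001
  N₂: 7046 (inert)
  CO₂: 0 + 1(436.1) = 436.1
  H₂O: 0 + 2(436.1) = 872.3
Total out = 0.874 + 1001 + 7046 + 436.1 + 872.3 = 9356 mol.

9360 mol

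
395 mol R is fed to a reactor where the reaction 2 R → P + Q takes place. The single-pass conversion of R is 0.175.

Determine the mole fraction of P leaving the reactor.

0.0875

R reacted = 0.175 × 395 = 69.12 mol; ν_R = −2, so ξ = 69.12/2 = 34.56 mol.
Outlet amounts (n = n₀ + ν ξ):
  R: 395 − 2(34.56) = 325.9
  P: 0 + 1(34.56) = 34.56
  Q: 0 + 1(34.56) = 34.56
Total out = 395 mol; y_P = 34.56 / 395 = 0.0875.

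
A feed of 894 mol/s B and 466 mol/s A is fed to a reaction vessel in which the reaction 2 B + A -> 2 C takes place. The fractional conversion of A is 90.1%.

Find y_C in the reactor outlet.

A reacted = 0.901 × 466 = 419.9 mol/s; ν_A = −1, so ξ = 419.9/1 = 419.9 mol/s.
Outlet amounts (n = n₀ + ν ξ):
  B: 894 − 2(419.9) = 54.27
  A: 466 − 1(419.9) = 46.13
  C: 0 + 2(419.9) = 839.7
Total out = 940.1 mol/s; y_C = 839.7 / 940.1 = 0.8932.

0.893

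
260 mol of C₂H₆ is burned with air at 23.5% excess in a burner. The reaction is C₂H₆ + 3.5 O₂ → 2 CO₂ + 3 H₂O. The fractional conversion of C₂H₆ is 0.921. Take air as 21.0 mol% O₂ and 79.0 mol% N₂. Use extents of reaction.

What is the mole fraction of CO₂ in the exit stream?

Stoichiometric O₂ = 3.5 × 260 = 910 mol; O₂ fed = 910 × 1.235 = 1124 mol.
N₂ fed = 1124 × 79/21 = 4228 mol.
Fuel reacted = 0.921 × 260 → ξ = 239.5 mol.
Outlet (n = n₀ + ν ξ):
  C₂H₆: 260 − 1(239.5) = 20.54
  O₂: 1124 − 3.5(239.5) = 285.7
  N₂: 4228 (inert)
  CO₂: 0 + 2(239.5) = 478.9
  H₂O: 0 + 3(239.5) = 718.4
Total out = 5731 mol; y_CO₂ = 478.9 / 5731 = 0.08356.

0.0836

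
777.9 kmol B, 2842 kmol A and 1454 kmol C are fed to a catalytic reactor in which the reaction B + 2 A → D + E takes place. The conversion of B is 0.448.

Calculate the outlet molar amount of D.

B reacted = 0.448 × 777.9 = 348.5 kmol; ν_B = −1, so ξ = 348.5/1 = 348.5 kmol.
Outlet amounts (n = n₀ + ν ξ):
  B: 777.9 − 1(348.5) = 429.4
  A: 2842 − 2(348.5) = 2145
  D: 0 + 1(348.5) = 348.5
  E: 0 + 1(348.5) = 348.5
  C: 1454 (inert)

348 kmol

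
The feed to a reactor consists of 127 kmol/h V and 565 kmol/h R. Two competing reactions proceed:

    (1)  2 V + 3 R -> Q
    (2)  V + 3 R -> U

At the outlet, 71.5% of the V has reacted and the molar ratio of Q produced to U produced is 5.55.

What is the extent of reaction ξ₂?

ξ₂ = 7.5 kmol/h

Conversion of V: V consumed = 0.715 × 127 = 90.8 kmol/h = 2ξ₁ + 1ξ₂.
Selectivity: 1ξ₁ / (1ξ₂) = 5.55 → ξ₁ = 5.55 ξ₂.
Substitute: (2·5.55 + 1) ξ₂ = 90.8 → ξ₂ = 7.505 kmol/h, ξ₁ = 41.65 kmol/h.
Outlet amounts (n = n₀ + Σ ν·ξ):
  V: 127 − 2(41.65) − 1(7.505) = 36.2
  R: 565 − 3(41.65) − 3(7.505) = 417.5
  Q: 0 + 1(41.65) = 41.65
  U: 0 + 1(7.505) = 7.505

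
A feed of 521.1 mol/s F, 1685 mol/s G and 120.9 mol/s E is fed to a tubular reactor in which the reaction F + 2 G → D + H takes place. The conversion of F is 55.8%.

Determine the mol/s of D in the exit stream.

F reacted = 0.558 × 521.1 = 290.8 mol/s; ν_F = −1, so ξ = 290.8/1 = 290.8 mol/s.
Outlet amounts (n = n₀ + ν ξ):
  F: 521.1 − 1(290.8) = 230.3
  G: 1685 − 2(290.8) = 1103
  D: 0 + 1(290.8) = 290.8
  H: 0 + 1(290.8) = 290.8
  E: 120.9 (inert)

291 mol/s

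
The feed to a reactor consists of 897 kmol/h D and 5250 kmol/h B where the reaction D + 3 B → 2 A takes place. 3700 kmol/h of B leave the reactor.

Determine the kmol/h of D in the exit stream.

380 kmol/h

For B: n = n₀ − 3ξ → 3700 = 5250 − 3ξ, giving ξ = 516.7 kmol/h.
Outlet amounts (n = n₀ + ν ξ):
  D: 897 − 1(516.7) = 380.3
  B: 5250 − 3(516.7) = 3700
  A: 0 + 2(516.7) = 1033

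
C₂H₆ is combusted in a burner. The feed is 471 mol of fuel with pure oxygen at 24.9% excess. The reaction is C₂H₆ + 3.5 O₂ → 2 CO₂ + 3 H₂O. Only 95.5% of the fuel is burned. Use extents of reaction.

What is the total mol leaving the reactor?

2750 mol

Stoichiometric O₂ = 3.5 × 471 = 1648 mol; O₂ fed = 1648 × 1.249 = 2059 mol.
Fuel reacted = 0.955 × 471 → ξ = 449.8 mol.
Outlet (n = n₀ + ν ξ):
  C₂H₆: 471 − 1(449.8) = 21.19
  O₂: 2059 − 3.5(449.8) = 484.7
  CO₂: 0 + 2(449.8) = 899.6
  H₂O: 0 + 3(449.8) = 1349
Total out = 21.19 + 484.7 + 899.6 + 1349 = 2755 mol.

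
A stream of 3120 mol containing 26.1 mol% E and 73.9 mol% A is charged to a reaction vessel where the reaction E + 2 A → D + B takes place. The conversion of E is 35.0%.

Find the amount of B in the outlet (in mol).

285 mol

E reacted = 0.35 × 814.3 = 285 mol; ν_E = −1, so ξ = 285/1 = 285 mol.
Outlet amounts (n = n₀ + ν ξ):
  E: 814.3 − 1(285) = 529.3
  A: 2306 − 2(285) = 1736
  D: 0 + 1(285) = 285
  B: 0 + 1(285) = 285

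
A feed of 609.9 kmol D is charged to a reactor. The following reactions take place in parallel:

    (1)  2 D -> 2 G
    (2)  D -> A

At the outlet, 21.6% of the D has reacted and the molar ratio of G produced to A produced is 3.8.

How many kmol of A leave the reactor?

Conversion of D: D consumed = 0.216 × 609.9 = 131.7 kmol = 2ξ₁ + 1ξ₂.
Selectivity: 2ξ₁ / (1ξ₂) = 3.8 → ξ₁ = 1.9 ξ₂.
Substitute: (2·1.9 + 1) ξ₂ = 131.7 → ξ₂ = 27.45 kmol, ξ₁ = 52.15 kmol.
Outlet amounts (n = n₀ + Σ ν·ξ):
  D: 609.9 − 2(52.15) − 1(27.45) = 478.2
  G: 0 + 2(52.15) = 104.3
  A: 0 + 1(27.45) = 27.45

27.4 kmol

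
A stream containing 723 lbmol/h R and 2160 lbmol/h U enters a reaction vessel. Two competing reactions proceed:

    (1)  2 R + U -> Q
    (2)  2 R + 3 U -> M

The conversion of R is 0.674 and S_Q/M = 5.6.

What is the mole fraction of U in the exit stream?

0.794

Conversion of R: R consumed = 0.674 × 723 = 487.3 lbmol/h = 2ξ₁ + 2ξ₂.
Selectivity: 1ξ₁ / (1ξ₂) = 5.6 → ξ₁ = 5.6 ξ₂.
Substitute: (2·5.6 + 2) ξ₂ = 487.3 → ξ₂ = 36.92 lbmol/h, ξ₁ = 206.7 lbmol/h.
Outlet amounts (n = n₀ + Σ ν·ξ):
  R: 723 − 2(206.7) − 2(36.92) = 235.7
  U: 2160 − 1(206.7) − 3(36.92) = 1843
  Q: 0 + 1(206.7) = 206.7
  M: 0 + 1(36.92) = 36.92
Total out = 2322 lbmol/h; y_U = 1843 / 2322 = 0.7935.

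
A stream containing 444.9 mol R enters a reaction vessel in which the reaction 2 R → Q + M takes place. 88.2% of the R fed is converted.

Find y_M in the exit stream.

0.441

R reacted = 0.882 × 444.9 = 392.4 mol; ν_R = −2, so ξ = 392.4/2 = 196.2 mol.
Outlet amounts (n = n₀ + ν ξ):
  R: 444.9 − 2(196.2) = 52.5
  Q: 0 + 1(196.2) = 196.2
  M: 0 + 1(196.2) = 196.2
Total out = 444.9 mol; y_M = 196.2 / 444.9 = 0.441.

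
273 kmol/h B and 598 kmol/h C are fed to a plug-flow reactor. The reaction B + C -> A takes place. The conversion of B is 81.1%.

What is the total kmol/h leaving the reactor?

B reacted = 0.811 × 273 = 221.4 kmol/h; ν_B = −1, so ξ = 221.4/1 = 221.4 kmol/h.
Outlet amounts (n = n₀ + ν ξ):
  B: 273 − 1(221.4) = 51.6
  C: 598 − 1(221.4) = 376.6
  A: 0 + 1(221.4) = 221.4
Total out = 51.6 + 376.6 + 221.4 = 649.6 kmol/h.

650 kmol/h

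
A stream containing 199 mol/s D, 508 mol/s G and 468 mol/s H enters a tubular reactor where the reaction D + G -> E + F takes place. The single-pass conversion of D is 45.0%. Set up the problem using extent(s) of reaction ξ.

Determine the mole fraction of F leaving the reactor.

D reacted = 0.45 × 199 = 89.55 mol/s; ν_D = −1, so ξ = 89.55/1 = 89.55 mol/s.
Outlet amounts (n = n₀ + ν ξ):
  D: 199 − 1(89.55) = 109.5
  G: 508 − 1(89.55) = 418.4
  E: 0 + 1(89.55) = 89.55
  F: 0 + 1(89.55) = 89.55
  H: 468 (inert)
Total out = 1175 mol/s; y_F = 89.55 / 1175 = 0.07621.

0.0762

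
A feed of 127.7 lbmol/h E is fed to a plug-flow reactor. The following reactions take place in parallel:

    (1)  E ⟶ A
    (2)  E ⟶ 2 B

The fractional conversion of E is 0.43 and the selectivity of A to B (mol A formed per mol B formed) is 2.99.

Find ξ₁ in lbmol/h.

Conversion of E: E consumed = 0.43 × 127.7 = 54.91 lbmol/h = 1ξ₁ + 1ξ₂.
Selectivity: 1ξ₁ / (2ξ₂) = 2.99 → ξ₁ = 5.98 ξ₂.
Substitute: (1·5.98 + 1) ξ₂ = 54.91 → ξ₂ = 7.867 lbmol/h, ξ₁ = 47.04 lbmol/h.
Outlet amounts (n = n₀ + Σ ν·ξ):
  E: 127.7 − 1(47.04) − 1(7.867) = 72.79
  A: 0 + 1(47.04) = 47.04
  B: 0 + 2(7.867) = 15.73

ξ₁ = 47 lbmol/h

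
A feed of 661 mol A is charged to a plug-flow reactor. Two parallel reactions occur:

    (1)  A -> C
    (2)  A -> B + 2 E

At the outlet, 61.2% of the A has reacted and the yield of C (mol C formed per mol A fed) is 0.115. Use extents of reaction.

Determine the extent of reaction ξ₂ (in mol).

ξ₂ = 329 mol

Yield of C: 1ξ₁ / 661 = 0.115 → ξ₁ = 76.02 mol.
Conversion of A: 1ξ₁ + 1ξ₂ = 0.612 × 661 = 404.5 → ξ₂ = 328.5 mol.
Outlet amounts (n = n₀ + Σ ν·ξ):
  A: 661 − 1(76.02) − 1(328.5) = 256.5
  C: 0 + 1(76.02) = 76.02
  B: 0 + 1(328.5) = 328.5
  E: 0 + 2(328.5) = 657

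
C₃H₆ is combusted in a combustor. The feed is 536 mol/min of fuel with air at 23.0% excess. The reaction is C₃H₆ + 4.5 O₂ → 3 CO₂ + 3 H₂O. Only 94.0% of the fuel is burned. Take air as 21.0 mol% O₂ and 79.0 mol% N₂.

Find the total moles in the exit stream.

14900 mol/min

Stoichiometric O₂ = 4.5 × 536 = 2412 mol/min; O₂ fed = 2412 × 1.230 = 2967 mol/min.
N₂ fed = 2967 × 79/21 = 11160 mol/min.
Fuel reacted = 0.94 × 536 → ξ = 503.8 mol/min.
Outlet (n = n₀ + ν ξ):
  C₃H₆: 536 − 1(503.8) = 32.16
  O₂: 2967 − 4.5(503.8) = 699.5
  N₂: 11160 (inert)
  CO₂: 0 + 3(503.8) = 1512
  H₂O: 0 + 3(503.8) = 1512
Total out = 32.16 + 699.5 + 11160 + 1512 + 1512 = 14920 mol/min.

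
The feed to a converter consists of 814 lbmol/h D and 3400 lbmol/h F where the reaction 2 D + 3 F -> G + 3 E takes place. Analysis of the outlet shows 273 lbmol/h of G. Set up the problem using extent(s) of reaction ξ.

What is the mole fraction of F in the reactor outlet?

For G: n = n₀ + 1ξ → 273 = 0 + 1ξ, giving ξ = 273 lbmol/h.
Outlet amounts (n = n₀ + ν ξ):
  D: 814 − 2(273) = 268
  F: 3400 − 3(273) = 2581
  G: 0 + 1(273) = 273
  E: 0 + 3(273) = 819
Total out = 3941 lbmol/h; y_F = 2581 / 3941 = 0.6549.

0.655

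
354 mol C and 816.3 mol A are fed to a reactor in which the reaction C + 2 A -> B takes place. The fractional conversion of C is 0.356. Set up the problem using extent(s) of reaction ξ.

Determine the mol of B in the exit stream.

C reacted = 0.356 × 354 = 126 mol; ν_C = −1, so ξ = 126/1 = 126 mol.
Outlet amounts (n = n₀ + ν ξ):
  C: 354 − 1(126) = 228
  A: 816.3 − 2(126) = 564.3
  B: 0 + 1(126) = 126

126 mol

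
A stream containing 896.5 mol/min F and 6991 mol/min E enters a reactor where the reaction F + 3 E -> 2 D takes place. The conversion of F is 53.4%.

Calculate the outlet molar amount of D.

957 mol/min

F reacted = 0.534 × 896.5 = 478.7 mol/min; ν_F = −1, so ξ = 478.7/1 = 478.7 mol/min.
Outlet amounts (n = n₀ + ν ξ):
  F: 896.5 − 1(478.7) = 417.8
  E: 6991 − 3(478.7) = 5555
  D: 0 + 2(478.7) = 957.5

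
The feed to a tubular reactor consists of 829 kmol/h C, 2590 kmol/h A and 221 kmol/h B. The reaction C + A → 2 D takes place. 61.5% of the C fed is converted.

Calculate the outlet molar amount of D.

C reacted = 0.615 × 829 = 509.8 kmol/h; ν_C = −1, so ξ = 509.8/1 = 509.8 kmol/h.
Outlet amounts (n = n₀ + ν ξ):
  C: 829 − 1(509.8) = 319.2
  A: 2590 − 1(509.8) = 2080
  D: 0 + 2(509.8) = 1020
  B: 221 (inert)

1020 kmol/h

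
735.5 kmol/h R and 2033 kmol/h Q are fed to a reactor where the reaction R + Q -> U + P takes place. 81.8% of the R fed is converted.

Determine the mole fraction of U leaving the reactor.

0.217

R reacted = 0.818 × 735.5 = 601.6 kmol/h; ν_R = −1, so ξ = 601.6/1 = 601.6 kmol/h.
Outlet amounts (n = n₀ + ν ξ):
  R: 735.5 − 1(601.6) = 133.9
  Q: 2033 − 1(601.6) = 1431
  U: 0 + 1(601.6) = 601.6
  P: 0 + 1(601.6) = 601.6
Total out = 2768 kmol/h; y_U = 601.6 / 2768 = 0.2173.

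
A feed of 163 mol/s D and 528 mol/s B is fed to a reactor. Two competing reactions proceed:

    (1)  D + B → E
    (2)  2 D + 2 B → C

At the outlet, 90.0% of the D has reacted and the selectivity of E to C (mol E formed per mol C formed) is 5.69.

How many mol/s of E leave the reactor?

Conversion of D: D consumed = 0.9 × 163 = 146.7 mol/s = 1ξ₁ + 2ξ₂.
Selectivity: 1ξ₁ / (1ξ₂) = 5.69 → ξ₁ = 5.69 ξ₂.
Substitute: (1·5.69 + 2) ξ₂ = 146.7 → ξ₂ = 19.08 mol/s, ξ₁ = 108.5 mol/s.
Outlet amounts (n = n₀ + Σ ν·ξ):
  D: 163 − 1(108.5) − 2(19.08) = 16.3
  B: 528 − 1(108.5) − 2(19.08) = 381.3
  E: 0 + 1(108.5) = 108.5
  C: 0 + 1(19.08) = 19.08

109 mol/s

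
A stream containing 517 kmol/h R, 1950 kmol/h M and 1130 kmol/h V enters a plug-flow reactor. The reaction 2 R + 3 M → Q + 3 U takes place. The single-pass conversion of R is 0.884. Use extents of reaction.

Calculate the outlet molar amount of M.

R reacted = 0.884 × 517 = 457 kmol/h; ν_R = −2, so ξ = 457/2 = 228.5 kmol/h.
Outlet amounts (n = n₀ + ν ξ):
  R: 517 − 2(228.5) = 59.97
  M: 1950 − 3(228.5) = 1264
  Q: 0 + 1(228.5) = 228.5
  U: 0 + 3(228.5) = 685.5
  V: 1130 (inert)

1260 kmol/h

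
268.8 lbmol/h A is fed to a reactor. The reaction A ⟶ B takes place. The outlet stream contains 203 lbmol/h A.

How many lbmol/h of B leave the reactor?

65.8 lbmol/h

For A: n = n₀ − 1ξ → 203 = 268.8 − 1ξ, giving ξ = 65.8 lbmol/h.
Outlet amounts (n = n₀ + ν ξ):
  A: 268.8 − 1(65.8) = 203
  B: 0 + 1(65.8) = 65.8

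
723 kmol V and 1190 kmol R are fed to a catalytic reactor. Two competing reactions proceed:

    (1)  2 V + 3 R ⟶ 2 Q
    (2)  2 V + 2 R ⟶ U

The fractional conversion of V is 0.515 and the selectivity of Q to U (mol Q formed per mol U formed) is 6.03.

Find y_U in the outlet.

Conversion of V: V consumed = 0.515 × 723 = 372.3 kmol = 2ξ₁ + 2ξ₂.
Selectivity: 2ξ₁ / (1ξ₂) = 6.03 → ξ₁ = 3.015 ξ₂.
Substitute: (2·3.015 + 2) ξ₂ = 372.3 → ξ₂ = 46.37 kmol, ξ₁ = 139.8 kmol.
Outlet amounts (n = n₀ + Σ ν·ξ):
  V: 723 − 2(139.8) − 2(46.37) = 350.7
  R: 1190 − 3(139.8) − 2(46.37) = 677.9
  Q: 0 + 2(139.8) = 279.6
  U: 0 + 1(46.37) = 46.37
Total out = 1354 kmol; y_U = 46.37 / 1354 = 0.03423.

0.0342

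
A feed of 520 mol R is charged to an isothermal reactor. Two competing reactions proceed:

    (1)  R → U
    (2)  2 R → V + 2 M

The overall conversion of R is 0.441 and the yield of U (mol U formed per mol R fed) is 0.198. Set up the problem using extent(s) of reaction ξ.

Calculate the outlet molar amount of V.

Yield of U: 1ξ₁ / 520 = 0.198 → ξ₁ = 103 mol.
Conversion of R: 1ξ₁ + 2ξ₂ = 0.441 × 520 = 229.3 → ξ₂ = 63.18 mol.
Outlet amounts (n = n₀ + Σ ν·ξ):
  R: 520 − 1(103) − 2(63.18) = 290.7
  U: 0 + 1(103) = 103
  V: 0 + 1(63.18) = 63.18
  M: 0 + 2(63.18) = 126.4

63.2 mol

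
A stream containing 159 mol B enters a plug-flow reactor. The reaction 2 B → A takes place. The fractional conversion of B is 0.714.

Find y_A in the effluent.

0.555

B reacted = 0.714 × 159 = 113.5 mol; ν_B = −2, so ξ = 113.5/2 = 56.76 mol.
Outlet amounts (n = n₀ + ν ξ):
  B: 159 − 2(56.76) = 45.47
  A: 0 + 1(56.76) = 56.76
Total out = 102.2 mol; y_A = 56.76 / 102.2 = 0.5552.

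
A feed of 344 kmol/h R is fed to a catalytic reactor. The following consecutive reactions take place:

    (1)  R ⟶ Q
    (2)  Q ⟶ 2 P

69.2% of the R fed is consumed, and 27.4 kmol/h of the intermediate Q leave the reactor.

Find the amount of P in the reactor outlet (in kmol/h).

421 kmol/h

Conversion of R: R consumed = 1ξ₁ = 0.692 × 344 → ξ₁ = 238 kmol/h.
Q balance: n_Q = 0 + 1ξ₁ − 1ξ₂ = 27.4 → ξ₂ = (1·238 − 27.4)/1 = 210.6 kmol/h.
Outlet amounts (n = n₀ + Σ ν·ξ):
  R: 344 − 1(238) = 106
  Q: 0 + 1(238) − 1(210.6) = 27.4
  P: 0 + 2(210.6) = 421.3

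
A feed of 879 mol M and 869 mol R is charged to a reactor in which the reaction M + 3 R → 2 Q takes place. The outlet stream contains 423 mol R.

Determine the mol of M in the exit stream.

730 mol

For R: n = n₀ − 3ξ → 423 = 869 − 3ξ, giving ξ = 148.7 mol.
Outlet amounts (n = n₀ + ν ξ):
  M: 879 − 1(148.7) = 730.3
  R: 869 − 3(148.7) = 423
  Q: 0 + 2(148.7) = 297.3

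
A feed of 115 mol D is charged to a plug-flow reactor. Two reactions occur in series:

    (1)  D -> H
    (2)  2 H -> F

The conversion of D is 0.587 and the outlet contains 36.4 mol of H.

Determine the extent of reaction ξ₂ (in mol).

ξ₂ = 15.6 mol

Conversion of D: D consumed = 1ξ₁ = 0.587 × 115 → ξ₁ = 67.5 mol.
H balance: n_H = 0 + 1ξ₁ − 2ξ₂ = 36.4 → ξ₂ = (1·67.5 − 36.4)/2 = 15.55 mol.
Outlet amounts (n = n₀ + Σ ν·ξ):
  D: 115 − 1(67.5) = 47.5
  H: 0 + 1(67.5) − 2(15.55) = 36.4
  F: 0 + 1(15.55) = 15.55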